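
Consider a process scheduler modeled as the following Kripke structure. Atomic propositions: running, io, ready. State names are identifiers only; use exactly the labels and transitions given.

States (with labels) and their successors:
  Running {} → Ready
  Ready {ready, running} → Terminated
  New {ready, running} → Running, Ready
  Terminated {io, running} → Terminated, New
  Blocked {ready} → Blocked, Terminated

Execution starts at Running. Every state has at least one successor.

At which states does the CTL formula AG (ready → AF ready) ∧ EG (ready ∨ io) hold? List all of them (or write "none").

States satisfying ready → AF ready: {Running, Ready, New, Terminated, Blocked}.
States satisfying AG (ready → AF ready): {Running, Ready, New, Terminated, Blocked}.
States satisfying ready ∨ io: {Ready, New, Terminated, Blocked}.
States satisfying EG (ready ∨ io): {Ready, New, Terminated, Blocked}.
States satisfying AG (ready → AF ready) ∧ EG (ready ∨ io): {Ready, New, Terminated, Blocked}.

{Ready, New, Terminated, Blocked}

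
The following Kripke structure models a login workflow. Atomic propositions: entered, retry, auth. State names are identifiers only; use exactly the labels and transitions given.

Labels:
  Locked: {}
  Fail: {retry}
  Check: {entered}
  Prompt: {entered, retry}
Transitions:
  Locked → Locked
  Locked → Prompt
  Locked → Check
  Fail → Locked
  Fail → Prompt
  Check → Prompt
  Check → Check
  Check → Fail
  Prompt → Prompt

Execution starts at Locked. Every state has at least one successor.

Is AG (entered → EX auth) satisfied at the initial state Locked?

No

States satisfying entered → EX auth: {Locked, Fail}.
States satisfying AG (entered → EX auth): ∅.
Check is reachable from Locked and violates entered → EX auth, so AG fails at Locked.
Locked ∉ Sat(AG (entered → EX auth)).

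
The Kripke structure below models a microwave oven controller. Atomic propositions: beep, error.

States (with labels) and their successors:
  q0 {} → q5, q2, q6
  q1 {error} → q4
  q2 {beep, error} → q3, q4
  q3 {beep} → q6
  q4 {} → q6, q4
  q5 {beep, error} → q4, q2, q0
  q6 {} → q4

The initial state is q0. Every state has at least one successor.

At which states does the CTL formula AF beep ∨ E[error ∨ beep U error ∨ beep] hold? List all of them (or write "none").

States satisfying beep: {q2, q3, q5}.
States satisfying AF beep: {q2, q3, q5}.
States satisfying error ∨ beep: {q1, q2, q3, q5}.
States satisfying E[error ∨ beep U error ∨ beep]: {q1, q2, q3, q5}.
States satisfying AF beep ∨ E[error ∨ beep U error ∨ beep]: {q1, q2, q3, q5}.

{q1, q2, q3, q5}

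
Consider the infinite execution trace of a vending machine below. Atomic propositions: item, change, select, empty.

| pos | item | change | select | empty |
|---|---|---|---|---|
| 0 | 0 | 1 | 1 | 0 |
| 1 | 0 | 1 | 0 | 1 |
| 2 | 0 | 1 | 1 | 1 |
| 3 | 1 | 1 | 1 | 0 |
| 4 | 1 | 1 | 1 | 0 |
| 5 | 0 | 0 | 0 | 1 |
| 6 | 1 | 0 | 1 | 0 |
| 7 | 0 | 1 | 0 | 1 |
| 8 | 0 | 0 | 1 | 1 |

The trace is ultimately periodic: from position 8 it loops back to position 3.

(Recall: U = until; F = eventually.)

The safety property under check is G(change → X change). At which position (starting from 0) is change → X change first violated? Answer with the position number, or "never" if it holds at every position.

4

Check change → X change at each position in order: 0 ✓, 1 ✓, 2 ✓, 3 ✓.
At position 4 the labels are {change, item, select} and the next position 5 has {empty}, so change → X change is false there. This is the first violation.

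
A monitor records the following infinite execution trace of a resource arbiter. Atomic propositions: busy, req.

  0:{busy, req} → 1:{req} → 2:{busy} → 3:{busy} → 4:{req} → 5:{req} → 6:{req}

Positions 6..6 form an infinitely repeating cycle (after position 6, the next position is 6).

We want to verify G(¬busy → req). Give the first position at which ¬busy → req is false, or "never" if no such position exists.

never

¬busy → req holds at every position 0..6, and those are all the positions the trace ever visits, so the invariant G(¬busy → req) is never violated.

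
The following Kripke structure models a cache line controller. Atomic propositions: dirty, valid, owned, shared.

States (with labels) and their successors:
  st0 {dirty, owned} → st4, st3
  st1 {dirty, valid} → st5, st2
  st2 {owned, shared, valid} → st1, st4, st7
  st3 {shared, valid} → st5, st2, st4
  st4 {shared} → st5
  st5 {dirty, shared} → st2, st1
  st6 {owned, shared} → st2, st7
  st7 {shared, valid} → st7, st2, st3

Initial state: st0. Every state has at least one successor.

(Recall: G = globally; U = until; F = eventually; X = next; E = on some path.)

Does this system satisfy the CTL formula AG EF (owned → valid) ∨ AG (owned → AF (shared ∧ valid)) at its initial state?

Holds

States satisfying EF (owned → valid): {st0, st1, st2, st3, st4, st5, st6, st7}.
States satisfying AG EF (owned → valid): {st0, st1, st2, st3, st4, st5, st6, st7}.
States satisfying owned → AF (shared ∧ valid): {st1, st2, st3, st4, st5, st6, st7}.
States satisfying AG (owned → AF (shared ∧ valid)): {st1, st2, st3, st4, st5, st6, st7}.
States satisfying AG EF (owned → valid) ∨ AG (owned → AF (shared ∧ valid)): {st0, st1, st2, st3, st4, st5, st6, st7}.
st0 ∈ Sat(AG EF (owned → valid) ∨ AG (owned → AF (shared ∧ valid))).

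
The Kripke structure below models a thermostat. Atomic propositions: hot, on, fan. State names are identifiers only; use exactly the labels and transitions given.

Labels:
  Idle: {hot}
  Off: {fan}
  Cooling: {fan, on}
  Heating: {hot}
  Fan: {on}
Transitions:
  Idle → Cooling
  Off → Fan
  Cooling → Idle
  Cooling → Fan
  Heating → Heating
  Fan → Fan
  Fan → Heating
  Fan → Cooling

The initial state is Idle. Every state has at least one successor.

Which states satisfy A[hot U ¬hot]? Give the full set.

States satisfying hot: {Idle, Heating}.
States satisfying ¬hot: {Off, Cooling, Fan}.
States satisfying A[hot U ¬hot]: {Idle, Off, Cooling, Fan}.

{Idle, Off, Cooling, Fan}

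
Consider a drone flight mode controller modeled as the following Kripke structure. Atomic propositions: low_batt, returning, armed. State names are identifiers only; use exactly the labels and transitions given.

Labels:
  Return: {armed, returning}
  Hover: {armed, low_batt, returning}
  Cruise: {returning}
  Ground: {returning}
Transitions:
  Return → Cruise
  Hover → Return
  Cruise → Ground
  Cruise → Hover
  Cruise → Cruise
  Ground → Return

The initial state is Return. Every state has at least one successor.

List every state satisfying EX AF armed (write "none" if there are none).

{Hover, Cruise, Ground}

States satisfying AF armed: {Return, Hover, Ground}.
States satisfying EX AF armed: {Hover, Cruise, Ground}.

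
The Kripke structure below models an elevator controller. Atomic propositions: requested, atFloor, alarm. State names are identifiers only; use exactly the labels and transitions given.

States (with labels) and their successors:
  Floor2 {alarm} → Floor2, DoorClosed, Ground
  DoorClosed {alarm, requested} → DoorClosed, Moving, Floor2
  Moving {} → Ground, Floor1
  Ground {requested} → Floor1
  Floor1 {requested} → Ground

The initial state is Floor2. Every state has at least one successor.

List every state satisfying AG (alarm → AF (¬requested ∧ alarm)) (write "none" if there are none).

States satisfying alarm → AF (¬requested ∧ alarm): {Floor2, Moving, Ground, Floor1}.
States satisfying AG (alarm → AF (¬requested ∧ alarm)): {Moving, Ground, Floor1}.

{Moving, Ground, Floor1}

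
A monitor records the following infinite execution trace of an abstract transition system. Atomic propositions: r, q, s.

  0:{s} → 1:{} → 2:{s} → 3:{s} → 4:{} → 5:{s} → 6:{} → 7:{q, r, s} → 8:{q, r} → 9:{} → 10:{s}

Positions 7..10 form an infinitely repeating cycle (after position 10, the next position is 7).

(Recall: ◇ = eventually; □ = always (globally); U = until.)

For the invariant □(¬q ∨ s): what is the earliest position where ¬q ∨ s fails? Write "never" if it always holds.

Check ¬q ∨ s at each position in order: 0 ✓, 1 ✓, 2 ✓, 3 ✓, 4 ✓, 5 ✓, 6 ✓, 7 ✓.
At position 8 the labels are {q, r}, so ¬q ∨ s is false there. This is the first violation.

8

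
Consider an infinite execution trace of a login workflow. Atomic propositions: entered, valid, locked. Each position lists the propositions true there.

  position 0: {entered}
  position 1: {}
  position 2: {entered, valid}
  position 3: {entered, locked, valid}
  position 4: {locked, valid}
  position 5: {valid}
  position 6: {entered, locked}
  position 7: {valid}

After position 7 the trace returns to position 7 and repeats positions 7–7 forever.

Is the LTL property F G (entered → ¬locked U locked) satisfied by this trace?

G (entered → ¬locked U locked) holds at position 0, which is reachable from 0, so F G (entered → ¬locked U locked) holds.

Satisfied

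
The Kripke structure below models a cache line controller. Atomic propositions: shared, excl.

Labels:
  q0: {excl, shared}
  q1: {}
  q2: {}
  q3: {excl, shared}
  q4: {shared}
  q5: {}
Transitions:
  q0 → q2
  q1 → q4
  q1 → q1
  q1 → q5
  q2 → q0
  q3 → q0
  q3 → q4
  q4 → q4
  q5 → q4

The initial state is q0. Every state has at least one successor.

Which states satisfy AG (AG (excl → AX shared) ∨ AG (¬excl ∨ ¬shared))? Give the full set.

States satisfying AG (excl → AX shared) ∨ AG (¬excl ∨ ¬shared): {q1, q4, q5}.
States satisfying AG (AG (excl → AX shared) ∨ AG (¬excl ∨ ¬shared)): {q1, q4, q5}.

{q1, q4, q5}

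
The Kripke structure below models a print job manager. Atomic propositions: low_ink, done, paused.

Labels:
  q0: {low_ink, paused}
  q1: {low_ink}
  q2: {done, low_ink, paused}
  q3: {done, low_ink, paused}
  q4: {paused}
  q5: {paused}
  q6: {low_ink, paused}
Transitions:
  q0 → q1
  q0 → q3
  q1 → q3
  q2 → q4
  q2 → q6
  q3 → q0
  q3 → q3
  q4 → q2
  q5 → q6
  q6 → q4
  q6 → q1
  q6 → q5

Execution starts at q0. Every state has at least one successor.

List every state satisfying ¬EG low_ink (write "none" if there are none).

States satisfying low_ink: {q0, q1, q2, q3, q6}.
States satisfying EG low_ink: {q0, q1, q2, q3, q6}.
States satisfying ¬EG low_ink: {q4, q5}.

{q4, q5}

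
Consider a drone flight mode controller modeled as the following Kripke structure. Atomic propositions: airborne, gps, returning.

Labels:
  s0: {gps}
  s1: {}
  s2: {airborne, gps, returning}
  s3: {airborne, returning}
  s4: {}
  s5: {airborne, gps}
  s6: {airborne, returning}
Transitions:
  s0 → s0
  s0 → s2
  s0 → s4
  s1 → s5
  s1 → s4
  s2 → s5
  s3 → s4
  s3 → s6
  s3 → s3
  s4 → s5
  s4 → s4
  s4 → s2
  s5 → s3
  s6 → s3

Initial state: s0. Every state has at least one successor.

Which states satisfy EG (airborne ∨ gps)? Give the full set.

States satisfying airborne ∨ gps: {s0, s2, s3, s5, s6}.
States satisfying EG (airborne ∨ gps): {s0, s2, s3, s5, s6}.

{s0, s2, s3, s5, s6}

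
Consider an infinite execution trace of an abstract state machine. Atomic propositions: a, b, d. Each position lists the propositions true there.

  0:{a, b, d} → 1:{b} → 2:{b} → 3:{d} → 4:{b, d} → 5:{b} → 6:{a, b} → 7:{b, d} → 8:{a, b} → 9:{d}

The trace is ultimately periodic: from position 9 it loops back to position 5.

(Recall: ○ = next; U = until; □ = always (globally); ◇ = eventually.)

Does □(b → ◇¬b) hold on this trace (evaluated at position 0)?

Satisfied

b → ◇¬b holds at every position 0..9, and those are all positions ever visited, so □(b → ◇¬b) holds.
Positions where b holds: 0, 1, 2, 4, 5, 6, 7, 8.
Check ◇¬b at each: 0→ok, 1→ok, 2→ok, 4→ok, 5→ok, 6→ok, 7→ok, 8→ok.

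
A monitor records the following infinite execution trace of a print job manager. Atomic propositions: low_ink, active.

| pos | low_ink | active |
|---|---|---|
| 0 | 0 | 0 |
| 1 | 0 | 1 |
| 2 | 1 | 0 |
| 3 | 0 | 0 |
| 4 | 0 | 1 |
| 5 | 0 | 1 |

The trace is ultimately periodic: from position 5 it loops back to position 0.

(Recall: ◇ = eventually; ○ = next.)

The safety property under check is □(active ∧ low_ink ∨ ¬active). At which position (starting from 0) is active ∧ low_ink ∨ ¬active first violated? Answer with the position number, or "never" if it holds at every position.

1

Check active ∧ low_ink ∨ ¬active at each position in order: 0 ✓.
At position 1 the labels are {active}, so active ∧ low_ink ∨ ¬active is false there. This is the first violation.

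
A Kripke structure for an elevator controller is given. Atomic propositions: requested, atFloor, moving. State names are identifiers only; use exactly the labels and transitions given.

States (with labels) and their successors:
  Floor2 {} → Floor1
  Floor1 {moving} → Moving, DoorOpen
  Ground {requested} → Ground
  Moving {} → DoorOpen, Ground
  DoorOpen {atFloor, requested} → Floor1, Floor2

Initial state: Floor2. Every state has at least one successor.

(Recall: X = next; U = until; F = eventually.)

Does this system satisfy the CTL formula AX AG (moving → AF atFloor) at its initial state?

States satisfying AG (moving → AF atFloor): {Ground}.
States satisfying AX AG (moving → AF atFloor): {Ground}.
Floor2 ∉ Sat(AX AG (moving → AF atFloor)).

No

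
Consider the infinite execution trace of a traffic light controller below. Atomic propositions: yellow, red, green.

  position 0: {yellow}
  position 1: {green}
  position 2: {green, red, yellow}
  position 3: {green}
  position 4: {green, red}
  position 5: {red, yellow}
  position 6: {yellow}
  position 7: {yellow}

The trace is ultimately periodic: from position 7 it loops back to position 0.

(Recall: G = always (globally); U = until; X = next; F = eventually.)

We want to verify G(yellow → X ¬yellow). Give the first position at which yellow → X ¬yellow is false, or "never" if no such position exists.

5

Check yellow → X ¬yellow at each position in order: 0 ✓, 1 ✓, 2 ✓, 3 ✓, 4 ✓.
At position 5 the labels are {red, yellow} and the next position 6 has {yellow}, so yellow → X ¬yellow is false there. This is the first violation.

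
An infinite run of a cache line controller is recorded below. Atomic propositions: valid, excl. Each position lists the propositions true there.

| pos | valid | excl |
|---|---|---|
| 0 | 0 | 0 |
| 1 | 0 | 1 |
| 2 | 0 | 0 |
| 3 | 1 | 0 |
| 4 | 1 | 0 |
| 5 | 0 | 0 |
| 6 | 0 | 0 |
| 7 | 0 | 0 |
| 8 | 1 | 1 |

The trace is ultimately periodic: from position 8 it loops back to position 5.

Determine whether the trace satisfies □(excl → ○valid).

excl → ○valid must hold at every position from 0 onward. It fails at position 1, so □(excl → ○valid) is false.
Positions where excl holds: 1, 8.
Check ○valid at each: 1→fails, 8→fails.

Violated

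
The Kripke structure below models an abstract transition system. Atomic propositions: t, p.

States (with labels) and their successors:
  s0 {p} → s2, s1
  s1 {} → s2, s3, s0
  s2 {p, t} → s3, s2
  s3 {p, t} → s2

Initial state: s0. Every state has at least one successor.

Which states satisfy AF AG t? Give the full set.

{s2, s3}

States satisfying AG t: {s2, s3}.
States satisfying AF AG t: {s2, s3}.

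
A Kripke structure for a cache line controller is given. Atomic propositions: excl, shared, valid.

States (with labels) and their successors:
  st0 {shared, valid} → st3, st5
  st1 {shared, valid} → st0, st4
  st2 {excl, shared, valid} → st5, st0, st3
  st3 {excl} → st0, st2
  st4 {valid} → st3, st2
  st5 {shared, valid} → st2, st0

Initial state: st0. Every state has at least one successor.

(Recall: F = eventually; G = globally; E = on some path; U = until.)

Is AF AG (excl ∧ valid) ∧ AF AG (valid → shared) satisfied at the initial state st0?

States satisfying AG (excl ∧ valid): ∅.
States satisfying AF AG (excl ∧ valid): ∅.
States satisfying AG (valid → shared): {st0, st2, st3, st5}.
States satisfying AF AG (valid → shared): {st0, st1, st2, st3, st4, st5}.
States satisfying AF AG (excl ∧ valid) ∧ AF AG (valid → shared): ∅.
st0 ∉ Sat(AF AG (excl ∧ valid) ∧ AF AG (valid → shared)).

Violated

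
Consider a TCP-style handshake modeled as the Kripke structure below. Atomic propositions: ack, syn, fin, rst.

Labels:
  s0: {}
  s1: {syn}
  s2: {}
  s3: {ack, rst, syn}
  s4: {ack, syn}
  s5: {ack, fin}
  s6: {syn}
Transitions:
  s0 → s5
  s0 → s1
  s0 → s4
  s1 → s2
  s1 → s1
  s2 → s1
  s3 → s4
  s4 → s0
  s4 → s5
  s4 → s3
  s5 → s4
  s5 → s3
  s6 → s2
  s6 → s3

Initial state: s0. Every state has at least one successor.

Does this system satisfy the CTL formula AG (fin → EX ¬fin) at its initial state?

Satisfied

States satisfying fin → EX ¬fin: {s0, s1, s2, s3, s4, s5, s6}.
States satisfying AG (fin → EX ¬fin): {s0, s1, s2, s3, s4, s5, s6}.
Every state reachable from s0 satisfies fin → EX ¬fin.
s0 ∈ Sat(AG (fin → EX ¬fin)).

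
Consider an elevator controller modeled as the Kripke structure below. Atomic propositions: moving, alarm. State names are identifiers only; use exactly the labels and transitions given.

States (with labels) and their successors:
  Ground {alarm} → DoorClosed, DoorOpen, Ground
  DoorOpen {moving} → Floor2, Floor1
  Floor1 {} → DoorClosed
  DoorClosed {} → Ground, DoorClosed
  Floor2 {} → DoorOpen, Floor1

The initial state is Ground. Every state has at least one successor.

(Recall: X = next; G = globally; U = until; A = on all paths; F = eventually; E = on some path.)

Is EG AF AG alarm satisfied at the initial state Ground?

Violated

States satisfying AF AG alarm: ∅.
States satisfying EG AF AG alarm: ∅.
No suitable path/successor from Ground witnesses the formula.
Ground ∉ Sat(EG AF AG alarm).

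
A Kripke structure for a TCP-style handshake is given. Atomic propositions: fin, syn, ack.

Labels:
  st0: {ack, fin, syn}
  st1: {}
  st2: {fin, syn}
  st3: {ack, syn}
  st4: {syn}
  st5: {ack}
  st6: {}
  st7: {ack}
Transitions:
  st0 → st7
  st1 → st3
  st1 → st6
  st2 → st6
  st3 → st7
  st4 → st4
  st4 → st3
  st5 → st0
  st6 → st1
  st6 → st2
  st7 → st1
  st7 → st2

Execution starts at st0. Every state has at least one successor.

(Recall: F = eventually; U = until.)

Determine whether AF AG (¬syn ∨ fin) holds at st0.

No

States satisfying AG (¬syn ∨ fin): ∅.
States satisfying AF AG (¬syn ∨ fin): ∅.
There is a path from st0 along which AG (¬syn ∨ fin) never holds.
st0 ∉ Sat(AF AG (¬syn ∨ fin)).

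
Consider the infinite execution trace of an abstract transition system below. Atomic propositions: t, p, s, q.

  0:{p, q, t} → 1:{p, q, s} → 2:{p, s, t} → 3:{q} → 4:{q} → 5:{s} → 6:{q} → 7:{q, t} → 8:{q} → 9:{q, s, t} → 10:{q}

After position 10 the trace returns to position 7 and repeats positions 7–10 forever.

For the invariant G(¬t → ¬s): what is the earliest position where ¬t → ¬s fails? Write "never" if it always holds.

1

Check ¬t → ¬s at each position in order: 0 ✓.
At position 1 the labels are {p, q, s}, so ¬t → ¬s is false there. This is the first violation.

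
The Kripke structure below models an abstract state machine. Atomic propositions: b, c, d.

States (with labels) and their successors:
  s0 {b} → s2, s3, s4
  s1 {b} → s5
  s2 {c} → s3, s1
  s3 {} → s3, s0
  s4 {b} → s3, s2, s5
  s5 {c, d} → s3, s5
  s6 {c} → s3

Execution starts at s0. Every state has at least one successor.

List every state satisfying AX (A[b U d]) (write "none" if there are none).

States satisfying A[b U d]: {s1, s5}.
States satisfying AX (A[b U d]): {s1}.

{s1}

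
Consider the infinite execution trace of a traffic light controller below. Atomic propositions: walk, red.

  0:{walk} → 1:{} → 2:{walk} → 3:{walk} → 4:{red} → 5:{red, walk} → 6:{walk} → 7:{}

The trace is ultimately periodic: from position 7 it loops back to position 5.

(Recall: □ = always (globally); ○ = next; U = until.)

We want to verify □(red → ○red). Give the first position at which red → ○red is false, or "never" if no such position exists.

5

Check red → ○red at each position in order: 0 ✓, 1 ✓, 2 ✓, 3 ✓, 4 ✓.
At position 5 the labels are {red, walk} and the next position 6 has {walk}, so red → ○red is false there. This is the first violation.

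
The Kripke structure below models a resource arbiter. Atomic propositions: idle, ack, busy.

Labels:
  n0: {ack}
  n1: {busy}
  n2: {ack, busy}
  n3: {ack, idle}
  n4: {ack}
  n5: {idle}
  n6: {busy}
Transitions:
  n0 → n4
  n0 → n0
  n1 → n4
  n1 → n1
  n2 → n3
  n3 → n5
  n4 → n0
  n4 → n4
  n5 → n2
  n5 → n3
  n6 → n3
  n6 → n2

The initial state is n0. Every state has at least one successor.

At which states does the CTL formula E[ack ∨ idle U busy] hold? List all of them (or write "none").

{n1, n2, n3, n5, n6}

States satisfying ack ∨ idle: {n0, n2, n3, n4, n5}.
States satisfying busy: {n1, n2, n6}.
States satisfying E[ack ∨ idle U busy]: {n1, n2, n3, n5, n6}.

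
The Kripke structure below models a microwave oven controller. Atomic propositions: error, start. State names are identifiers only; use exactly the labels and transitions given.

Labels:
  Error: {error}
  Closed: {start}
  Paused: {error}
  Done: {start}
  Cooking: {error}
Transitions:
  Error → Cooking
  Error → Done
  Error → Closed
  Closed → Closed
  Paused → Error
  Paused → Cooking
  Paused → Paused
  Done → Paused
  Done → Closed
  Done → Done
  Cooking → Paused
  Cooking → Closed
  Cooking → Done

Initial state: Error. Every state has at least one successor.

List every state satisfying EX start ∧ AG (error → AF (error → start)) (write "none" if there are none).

{Closed}

States satisfying start: {Closed, Done}.
States satisfying EX start: {Error, Closed, Done, Cooking}.
States satisfying error → AF (error → start): {Closed, Done}.
States satisfying AG (error → AF (error → start)): {Closed}.
States satisfying EX start ∧ AG (error → AF (error → start)): {Closed}.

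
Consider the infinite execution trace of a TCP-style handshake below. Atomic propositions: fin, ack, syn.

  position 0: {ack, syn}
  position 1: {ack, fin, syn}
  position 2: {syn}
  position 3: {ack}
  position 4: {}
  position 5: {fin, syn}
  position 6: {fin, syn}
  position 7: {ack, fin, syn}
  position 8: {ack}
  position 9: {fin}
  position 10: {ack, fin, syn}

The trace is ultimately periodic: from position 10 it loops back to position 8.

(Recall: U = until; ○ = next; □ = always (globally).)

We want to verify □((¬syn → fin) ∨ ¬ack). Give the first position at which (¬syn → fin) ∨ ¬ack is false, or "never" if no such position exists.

Check (¬syn → fin) ∨ ¬ack at each position in order: 0 ✓, 1 ✓, 2 ✓.
At position 3 the labels are {ack}, so (¬syn → fin) ∨ ¬ack is false there. This is the first violation.

3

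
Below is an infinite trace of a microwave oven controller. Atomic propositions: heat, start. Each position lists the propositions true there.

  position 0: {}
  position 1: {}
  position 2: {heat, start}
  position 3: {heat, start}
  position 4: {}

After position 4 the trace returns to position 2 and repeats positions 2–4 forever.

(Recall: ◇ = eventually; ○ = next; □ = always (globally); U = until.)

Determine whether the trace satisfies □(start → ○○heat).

Violated

start → ○○heat must hold at every position from 0 onward. It fails at position 2, so □(start → ○○heat) is false.
Positions where start holds: 2, 3.
Check ○○heat at each: 2→fails, 3→ok.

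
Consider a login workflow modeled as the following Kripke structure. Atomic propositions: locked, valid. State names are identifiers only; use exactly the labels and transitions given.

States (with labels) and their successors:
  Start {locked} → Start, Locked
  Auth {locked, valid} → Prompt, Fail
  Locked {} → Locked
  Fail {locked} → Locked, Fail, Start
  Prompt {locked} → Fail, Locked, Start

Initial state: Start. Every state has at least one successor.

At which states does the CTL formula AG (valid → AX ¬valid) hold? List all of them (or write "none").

{Start, Auth, Locked, Fail, Prompt}

States satisfying valid → AX ¬valid: {Start, Auth, Locked, Fail, Prompt}.
States satisfying AG (valid → AX ¬valid): {Start, Auth, Locked, Fail, Prompt}.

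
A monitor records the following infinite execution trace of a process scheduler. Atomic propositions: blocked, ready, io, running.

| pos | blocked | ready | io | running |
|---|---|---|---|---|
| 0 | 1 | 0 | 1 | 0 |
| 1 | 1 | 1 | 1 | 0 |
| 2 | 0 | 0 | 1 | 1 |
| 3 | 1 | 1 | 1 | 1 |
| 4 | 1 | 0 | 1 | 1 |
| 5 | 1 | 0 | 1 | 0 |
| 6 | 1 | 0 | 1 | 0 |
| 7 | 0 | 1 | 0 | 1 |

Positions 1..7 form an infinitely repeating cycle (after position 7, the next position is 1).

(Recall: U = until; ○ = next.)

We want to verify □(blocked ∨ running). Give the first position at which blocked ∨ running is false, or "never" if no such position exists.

never

blocked ∨ running holds at every position 0..7, and those are all the positions the trace ever visits, so the invariant □(blocked ∨ running) is never violated.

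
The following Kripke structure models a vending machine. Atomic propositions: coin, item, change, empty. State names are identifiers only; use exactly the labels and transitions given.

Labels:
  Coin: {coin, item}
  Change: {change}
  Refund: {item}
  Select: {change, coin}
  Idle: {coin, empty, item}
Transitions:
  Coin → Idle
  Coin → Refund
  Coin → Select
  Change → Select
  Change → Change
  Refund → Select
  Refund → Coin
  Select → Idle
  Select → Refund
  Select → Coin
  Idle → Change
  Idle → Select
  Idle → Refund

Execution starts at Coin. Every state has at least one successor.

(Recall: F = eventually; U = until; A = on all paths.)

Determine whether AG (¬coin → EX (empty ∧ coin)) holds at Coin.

States satisfying ¬coin → EX (empty ∧ coin): {Coin, Select, Idle}.
States satisfying AG (¬coin → EX (empty ∧ coin)): ∅.
Change is reachable from Coin and violates ¬coin → EX (empty ∧ coin), so AG fails at Coin.
Coin ∉ Sat(AG (¬coin → EX (empty ∧ coin))).

Violated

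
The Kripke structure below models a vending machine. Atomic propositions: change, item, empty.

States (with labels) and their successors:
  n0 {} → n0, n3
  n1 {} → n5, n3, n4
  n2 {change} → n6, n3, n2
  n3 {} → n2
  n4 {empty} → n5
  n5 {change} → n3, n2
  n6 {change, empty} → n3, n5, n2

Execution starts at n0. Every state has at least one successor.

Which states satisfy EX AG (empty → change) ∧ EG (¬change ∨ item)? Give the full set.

{n0}

States satisfying AG (empty → change): {n0, n2, n3, n5, n6}.
States satisfying EX AG (empty → change): {n0, n1, n2, n3, n4, n5, n6}.
States satisfying ¬change ∨ item: {n0, n1, n3, n4}.
States satisfying EG (¬change ∨ item): {n0}.
States satisfying EX AG (empty → change) ∧ EG (¬change ∨ item): {n0}.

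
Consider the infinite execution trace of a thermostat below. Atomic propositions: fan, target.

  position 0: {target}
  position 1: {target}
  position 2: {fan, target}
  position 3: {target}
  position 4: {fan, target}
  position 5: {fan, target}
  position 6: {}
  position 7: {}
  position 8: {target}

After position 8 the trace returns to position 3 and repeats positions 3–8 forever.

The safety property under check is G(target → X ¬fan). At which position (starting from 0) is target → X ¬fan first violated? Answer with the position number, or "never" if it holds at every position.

1

Check target → X ¬fan at each position in order: 0 ✓.
At position 1 the labels are {target} and the next position 2 has {fan, target}, so target → X ¬fan is false there. This is the first violation.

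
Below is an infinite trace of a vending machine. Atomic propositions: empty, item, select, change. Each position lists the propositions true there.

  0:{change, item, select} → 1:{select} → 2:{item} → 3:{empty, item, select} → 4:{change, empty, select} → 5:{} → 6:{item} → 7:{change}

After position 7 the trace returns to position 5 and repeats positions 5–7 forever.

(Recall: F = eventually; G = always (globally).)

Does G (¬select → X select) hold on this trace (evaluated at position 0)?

Does not hold

¬select → X select must hold at every position from 0 onward. It fails at position 5, so G (¬select → X select) is false.
Positions where ¬select holds: 2, 5, 6, 7.
Check X select at each: 2→ok, 5→fails, 6→fails, 7→fails.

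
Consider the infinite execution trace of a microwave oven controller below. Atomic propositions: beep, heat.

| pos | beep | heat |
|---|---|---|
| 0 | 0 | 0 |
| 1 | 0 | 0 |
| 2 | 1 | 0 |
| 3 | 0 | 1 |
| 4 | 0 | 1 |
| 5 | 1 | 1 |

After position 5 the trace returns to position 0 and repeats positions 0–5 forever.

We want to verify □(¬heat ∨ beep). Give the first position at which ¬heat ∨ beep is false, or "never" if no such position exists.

Check ¬heat ∨ beep at each position in order: 0 ✓, 1 ✓, 2 ✓.
At position 3 the labels are {heat}, so ¬heat ∨ beep is false there. This is the first violation.

3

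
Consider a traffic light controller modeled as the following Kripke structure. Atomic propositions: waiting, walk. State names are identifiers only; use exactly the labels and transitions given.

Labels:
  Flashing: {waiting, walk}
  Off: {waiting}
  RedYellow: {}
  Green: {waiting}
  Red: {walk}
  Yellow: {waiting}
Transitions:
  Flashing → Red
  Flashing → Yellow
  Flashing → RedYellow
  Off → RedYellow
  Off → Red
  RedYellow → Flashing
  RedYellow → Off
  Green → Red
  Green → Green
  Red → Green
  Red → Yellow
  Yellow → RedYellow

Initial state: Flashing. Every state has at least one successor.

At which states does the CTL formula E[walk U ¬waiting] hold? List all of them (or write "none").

States satisfying walk: {Flashing, Red}.
States satisfying ¬waiting: {RedYellow, Red}.
States satisfying E[walk U ¬waiting]: {Flashing, RedYellow, Red}.

{Flashing, RedYellow, Red}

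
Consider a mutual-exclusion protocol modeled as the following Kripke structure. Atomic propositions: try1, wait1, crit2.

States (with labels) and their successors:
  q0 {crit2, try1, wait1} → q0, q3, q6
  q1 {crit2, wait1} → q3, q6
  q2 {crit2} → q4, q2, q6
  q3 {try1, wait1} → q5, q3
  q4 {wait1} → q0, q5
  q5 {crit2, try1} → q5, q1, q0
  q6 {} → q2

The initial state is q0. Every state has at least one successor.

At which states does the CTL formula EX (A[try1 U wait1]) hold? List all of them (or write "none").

States satisfying A[try1 U wait1]: {q0, q1, q3, q4}.
States satisfying EX (A[try1 U wait1]): {q0, q1, q2, q3, q4, q5}.

{q0, q1, q2, q3, q4, q5}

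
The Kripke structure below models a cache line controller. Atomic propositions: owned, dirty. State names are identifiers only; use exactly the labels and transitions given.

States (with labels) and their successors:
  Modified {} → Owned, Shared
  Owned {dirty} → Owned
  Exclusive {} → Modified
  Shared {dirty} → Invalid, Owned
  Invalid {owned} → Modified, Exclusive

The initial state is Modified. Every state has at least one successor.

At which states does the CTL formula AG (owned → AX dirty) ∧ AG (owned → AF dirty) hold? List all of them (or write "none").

States satisfying owned → AX dirty: {Modified, Owned, Exclusive, Shared}.
States satisfying AG (owned → AX dirty): {Owned}.
States satisfying owned → AF dirty: {Modified, Owned, Exclusive, Shared, Invalid}.
States satisfying AG (owned → AF dirty): {Modified, Owned, Exclusive, Shared, Invalid}.
States satisfying AG (owned → AX dirty) ∧ AG (owned → AF dirty): {Owned}.

{Owned}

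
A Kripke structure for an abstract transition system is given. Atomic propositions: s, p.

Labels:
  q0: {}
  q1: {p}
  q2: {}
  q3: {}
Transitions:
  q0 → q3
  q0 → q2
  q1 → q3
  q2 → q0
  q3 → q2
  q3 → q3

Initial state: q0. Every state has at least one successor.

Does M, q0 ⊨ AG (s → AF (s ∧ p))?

States satisfying s → AF (s ∧ p): {q0, q1, q2, q3}.
States satisfying AG (s → AF (s ∧ p)): {q0, q1, q2, q3}.
Every state reachable from q0 satisfies s → AF (s ∧ p).
q0 ∈ Sat(AG (s → AF (s ∧ p))).

Holds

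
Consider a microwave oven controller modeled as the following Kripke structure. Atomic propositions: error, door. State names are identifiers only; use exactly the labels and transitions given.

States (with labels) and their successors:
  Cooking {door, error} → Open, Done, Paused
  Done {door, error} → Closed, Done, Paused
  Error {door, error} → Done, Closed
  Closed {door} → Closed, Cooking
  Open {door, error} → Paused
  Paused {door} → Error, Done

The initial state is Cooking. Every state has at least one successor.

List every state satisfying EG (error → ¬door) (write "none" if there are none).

{Closed}

States satisfying error → ¬door: {Closed, Paused}.
States satisfying EG (error → ¬door): {Closed}.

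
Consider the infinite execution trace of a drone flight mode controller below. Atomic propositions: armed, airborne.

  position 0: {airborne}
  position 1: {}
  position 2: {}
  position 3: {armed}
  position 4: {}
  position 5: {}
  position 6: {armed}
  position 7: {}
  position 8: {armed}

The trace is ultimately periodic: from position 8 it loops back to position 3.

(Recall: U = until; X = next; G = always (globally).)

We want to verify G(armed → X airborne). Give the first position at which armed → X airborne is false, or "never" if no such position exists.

3

Check armed → X airborne at each position in order: 0 ✓, 1 ✓, 2 ✓.
At position 3 the labels are {armed} and the next position 4 has {}, so armed → X airborne is false there. This is the first violation.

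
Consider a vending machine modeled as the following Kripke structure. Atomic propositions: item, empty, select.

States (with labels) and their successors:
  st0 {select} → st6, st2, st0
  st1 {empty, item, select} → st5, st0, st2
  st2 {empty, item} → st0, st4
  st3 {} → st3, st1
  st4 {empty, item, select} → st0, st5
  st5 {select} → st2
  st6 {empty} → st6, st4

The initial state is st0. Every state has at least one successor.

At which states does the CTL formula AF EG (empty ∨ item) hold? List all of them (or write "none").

{st6}

States satisfying EG (empty ∨ item): {st6}.
States satisfying AF EG (empty ∨ item): {st6}.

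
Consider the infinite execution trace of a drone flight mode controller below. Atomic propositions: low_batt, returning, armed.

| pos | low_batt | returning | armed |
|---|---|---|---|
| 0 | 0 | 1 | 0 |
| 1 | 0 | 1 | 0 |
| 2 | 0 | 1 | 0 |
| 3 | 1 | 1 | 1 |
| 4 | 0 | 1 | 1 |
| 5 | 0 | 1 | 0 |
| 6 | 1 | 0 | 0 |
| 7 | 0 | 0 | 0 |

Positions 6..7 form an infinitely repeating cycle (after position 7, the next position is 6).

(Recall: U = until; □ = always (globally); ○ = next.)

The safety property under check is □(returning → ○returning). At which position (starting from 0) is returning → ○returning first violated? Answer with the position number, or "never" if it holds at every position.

5

Check returning → ○returning at each position in order: 0 ✓, 1 ✓, 2 ✓, 3 ✓, 4 ✓.
At position 5 the labels are {returning} and the next position 6 has {low_batt}, so returning → ○returning is false there. This is the first violation.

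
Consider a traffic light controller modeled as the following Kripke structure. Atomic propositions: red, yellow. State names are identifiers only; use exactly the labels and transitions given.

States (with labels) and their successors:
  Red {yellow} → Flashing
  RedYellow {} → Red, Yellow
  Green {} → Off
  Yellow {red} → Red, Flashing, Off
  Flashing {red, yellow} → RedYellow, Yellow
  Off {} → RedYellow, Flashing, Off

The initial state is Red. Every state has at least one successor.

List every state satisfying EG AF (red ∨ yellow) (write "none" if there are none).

{Red, RedYellow, Yellow, Flashing}

States satisfying AF (red ∨ yellow): {Red, RedYellow, Yellow, Flashing}.
States satisfying EG AF (red ∨ yellow): {Red, RedYellow, Yellow, Flashing}.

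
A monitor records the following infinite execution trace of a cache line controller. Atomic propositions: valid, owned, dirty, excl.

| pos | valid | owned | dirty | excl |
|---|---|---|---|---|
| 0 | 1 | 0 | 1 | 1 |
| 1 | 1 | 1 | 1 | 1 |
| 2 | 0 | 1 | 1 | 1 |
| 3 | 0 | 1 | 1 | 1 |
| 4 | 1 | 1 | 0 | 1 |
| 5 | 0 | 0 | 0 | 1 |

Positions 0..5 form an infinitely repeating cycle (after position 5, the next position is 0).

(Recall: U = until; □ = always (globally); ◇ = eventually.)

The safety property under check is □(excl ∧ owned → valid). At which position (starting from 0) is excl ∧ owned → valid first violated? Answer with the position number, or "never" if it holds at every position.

2

Check excl ∧ owned → valid at each position in order: 0 ✓, 1 ✓.
At position 2 the labels are {dirty, excl, owned}, so excl ∧ owned → valid is false there. This is the first violation.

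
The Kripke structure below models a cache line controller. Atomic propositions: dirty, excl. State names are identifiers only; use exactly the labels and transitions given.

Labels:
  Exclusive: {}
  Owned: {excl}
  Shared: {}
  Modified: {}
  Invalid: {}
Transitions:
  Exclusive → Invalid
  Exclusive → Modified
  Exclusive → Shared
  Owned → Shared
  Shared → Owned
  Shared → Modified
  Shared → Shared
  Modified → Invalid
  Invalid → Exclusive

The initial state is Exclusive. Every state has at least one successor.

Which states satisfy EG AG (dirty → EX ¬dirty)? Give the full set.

States satisfying AG (dirty → EX ¬dirty): {Exclusive, Owned, Shared, Modified, Invalid}.
States satisfying EG AG (dirty → EX ¬dirty): {Exclusive, Owned, Shared, Modified, Invalid}.

{Exclusive, Owned, Shared, Modified, Invalid}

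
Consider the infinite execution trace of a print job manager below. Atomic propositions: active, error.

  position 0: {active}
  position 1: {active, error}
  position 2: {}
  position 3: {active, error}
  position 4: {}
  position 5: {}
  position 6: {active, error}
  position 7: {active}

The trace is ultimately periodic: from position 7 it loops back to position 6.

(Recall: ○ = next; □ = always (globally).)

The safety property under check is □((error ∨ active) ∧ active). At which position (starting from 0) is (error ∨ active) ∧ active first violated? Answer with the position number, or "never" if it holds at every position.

2

Check (error ∨ active) ∧ active at each position in order: 0 ✓, 1 ✓.
At position 2 the labels are {}, so (error ∨ active) ∧ active is false there. This is the first violation.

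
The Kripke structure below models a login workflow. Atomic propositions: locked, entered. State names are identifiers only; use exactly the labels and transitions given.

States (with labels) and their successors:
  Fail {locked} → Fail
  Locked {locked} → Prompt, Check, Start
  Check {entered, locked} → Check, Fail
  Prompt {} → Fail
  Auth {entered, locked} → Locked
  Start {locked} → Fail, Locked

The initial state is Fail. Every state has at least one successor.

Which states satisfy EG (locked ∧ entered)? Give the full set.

States satisfying locked ∧ entered: {Check, Auth}.
States satisfying EG (locked ∧ entered): {Check}.

{Check}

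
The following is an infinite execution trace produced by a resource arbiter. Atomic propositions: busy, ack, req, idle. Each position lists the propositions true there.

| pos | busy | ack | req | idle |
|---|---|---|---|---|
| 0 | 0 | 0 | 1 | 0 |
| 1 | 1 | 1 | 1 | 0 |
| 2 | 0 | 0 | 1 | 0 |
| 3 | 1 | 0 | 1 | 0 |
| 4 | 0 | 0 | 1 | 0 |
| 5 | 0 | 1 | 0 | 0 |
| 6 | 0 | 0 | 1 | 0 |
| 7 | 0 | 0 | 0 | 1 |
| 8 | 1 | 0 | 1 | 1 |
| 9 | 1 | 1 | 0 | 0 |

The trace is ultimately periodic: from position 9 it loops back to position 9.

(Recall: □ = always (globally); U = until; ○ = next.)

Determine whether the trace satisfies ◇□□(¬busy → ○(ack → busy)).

□□(¬busy → ○(ack → busy)) holds at position 5, which is reachable from 0, so ◇□□(¬busy → ○(ack → busy)) holds.

Yes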